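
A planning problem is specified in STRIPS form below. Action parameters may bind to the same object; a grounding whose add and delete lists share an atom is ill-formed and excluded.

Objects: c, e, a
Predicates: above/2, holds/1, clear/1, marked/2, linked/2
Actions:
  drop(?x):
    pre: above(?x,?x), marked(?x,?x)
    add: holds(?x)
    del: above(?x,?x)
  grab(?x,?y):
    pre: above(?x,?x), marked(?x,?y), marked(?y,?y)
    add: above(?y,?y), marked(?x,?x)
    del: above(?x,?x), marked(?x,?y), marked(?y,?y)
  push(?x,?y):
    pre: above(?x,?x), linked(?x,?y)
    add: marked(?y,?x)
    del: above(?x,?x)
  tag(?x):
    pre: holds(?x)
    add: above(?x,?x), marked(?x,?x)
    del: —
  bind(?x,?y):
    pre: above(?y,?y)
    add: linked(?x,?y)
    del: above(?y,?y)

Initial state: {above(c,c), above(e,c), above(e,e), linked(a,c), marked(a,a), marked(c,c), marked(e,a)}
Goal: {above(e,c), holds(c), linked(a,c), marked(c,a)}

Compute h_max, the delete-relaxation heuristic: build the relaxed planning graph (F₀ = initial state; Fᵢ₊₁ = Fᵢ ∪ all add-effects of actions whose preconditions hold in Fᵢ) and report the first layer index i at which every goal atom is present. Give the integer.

F0 = init (7 atoms)
F1 = F0 ∪ {above(a,a), holds(c), linked(a,e), linked(c,c), linked(c,e), linked(e,c), linked(e,e), marked(e,e)}  (15 atoms)
F2 = F1 ∪ {holds(a), holds(e), linked(a,a), linked(c,a), linked(e,a), marked(c,a), marked(c,e), marked(e,c)}  (23 atoms)
goal ⊆ F2  ⇒  h_max = 2

2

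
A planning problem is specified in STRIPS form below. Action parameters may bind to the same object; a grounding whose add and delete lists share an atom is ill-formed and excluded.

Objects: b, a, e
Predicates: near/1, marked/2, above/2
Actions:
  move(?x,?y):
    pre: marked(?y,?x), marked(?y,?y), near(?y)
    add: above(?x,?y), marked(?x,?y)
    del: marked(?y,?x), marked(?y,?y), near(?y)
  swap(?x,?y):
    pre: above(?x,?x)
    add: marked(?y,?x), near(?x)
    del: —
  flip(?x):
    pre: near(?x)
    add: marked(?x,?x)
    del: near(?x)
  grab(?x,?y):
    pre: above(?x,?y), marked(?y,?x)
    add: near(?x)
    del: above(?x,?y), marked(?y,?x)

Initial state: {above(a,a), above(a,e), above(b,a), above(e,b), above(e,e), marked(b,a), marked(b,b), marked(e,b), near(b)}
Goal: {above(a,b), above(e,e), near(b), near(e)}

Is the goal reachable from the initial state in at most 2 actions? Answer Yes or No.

No

1. move(a,b)  →  {above(a,a), above(a,b), above(a,e), above(b,a), above(e,b), above(e,e), marked(a,b), marked(e,b)}
2. swap(e,b)  →  {above(a,a), above(a,b), above(a,e), above(b,a), above(e,b), above(e,e), marked(a,b), marked(b,e), marked(e,b), near(e)}
3. grab(b,a)  →  {above(a,a), above(a,b), above(a,e), above(e,b), above(e,e), marked(b,e), marked(e,b), near(b), near(e)}
optimal plan length = 3; 3 > 2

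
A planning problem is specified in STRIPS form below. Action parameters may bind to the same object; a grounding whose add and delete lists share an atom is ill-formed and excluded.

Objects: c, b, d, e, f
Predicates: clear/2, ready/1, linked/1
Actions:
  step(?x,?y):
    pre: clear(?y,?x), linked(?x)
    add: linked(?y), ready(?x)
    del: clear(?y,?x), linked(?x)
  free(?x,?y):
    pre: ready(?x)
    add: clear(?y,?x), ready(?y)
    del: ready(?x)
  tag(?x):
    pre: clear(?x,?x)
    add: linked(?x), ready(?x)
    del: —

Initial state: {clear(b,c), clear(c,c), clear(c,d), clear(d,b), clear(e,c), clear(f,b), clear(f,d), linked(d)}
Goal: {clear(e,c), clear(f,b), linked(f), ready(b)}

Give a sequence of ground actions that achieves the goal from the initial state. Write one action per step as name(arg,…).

1. step(d,f)  →  {clear(b,c), clear(c,c), clear(c,d), clear(d,b), clear(e,c), clear(f,b), linked(f), ready(d)}
2. free(d,b)  →  {clear(b,c), clear(b,d), clear(c,c), clear(c,d), clear(d,b), clear(e,c), clear(f,b), linked(f), ready(b)}

step(d,f); free(d,b)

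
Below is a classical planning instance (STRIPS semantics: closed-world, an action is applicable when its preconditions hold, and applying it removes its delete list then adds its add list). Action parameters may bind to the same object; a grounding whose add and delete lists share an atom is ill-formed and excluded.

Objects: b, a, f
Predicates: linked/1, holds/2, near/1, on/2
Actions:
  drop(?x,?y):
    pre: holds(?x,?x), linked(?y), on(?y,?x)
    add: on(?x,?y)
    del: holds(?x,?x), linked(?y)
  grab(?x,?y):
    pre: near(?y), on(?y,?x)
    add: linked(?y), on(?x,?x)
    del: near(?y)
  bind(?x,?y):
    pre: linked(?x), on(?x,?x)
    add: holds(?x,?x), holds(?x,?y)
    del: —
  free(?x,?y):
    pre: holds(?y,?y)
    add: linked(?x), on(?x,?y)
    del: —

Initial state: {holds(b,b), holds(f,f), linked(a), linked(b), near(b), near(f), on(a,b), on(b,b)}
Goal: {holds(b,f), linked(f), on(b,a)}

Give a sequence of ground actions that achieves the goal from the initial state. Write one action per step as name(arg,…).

1. drop(b,a)  →  {holds(f,f), linked(b), near(b), near(f), on(a,b), on(b,a), on(b,b)}
2. bind(b,f)  →  {holds(b,b), holds(b,f), holds(f,f), linked(b), near(b), near(f), on(a,b), on(b,a), on(b,b)}
3. free(f,b)  →  {holds(b,b), holds(b,f), holds(f,f), linked(b), linked(f), near(b), near(f), on(a,b), on(b,a), on(b,b), on(f,b)}

drop(b,a); bind(b,f); free(f,b)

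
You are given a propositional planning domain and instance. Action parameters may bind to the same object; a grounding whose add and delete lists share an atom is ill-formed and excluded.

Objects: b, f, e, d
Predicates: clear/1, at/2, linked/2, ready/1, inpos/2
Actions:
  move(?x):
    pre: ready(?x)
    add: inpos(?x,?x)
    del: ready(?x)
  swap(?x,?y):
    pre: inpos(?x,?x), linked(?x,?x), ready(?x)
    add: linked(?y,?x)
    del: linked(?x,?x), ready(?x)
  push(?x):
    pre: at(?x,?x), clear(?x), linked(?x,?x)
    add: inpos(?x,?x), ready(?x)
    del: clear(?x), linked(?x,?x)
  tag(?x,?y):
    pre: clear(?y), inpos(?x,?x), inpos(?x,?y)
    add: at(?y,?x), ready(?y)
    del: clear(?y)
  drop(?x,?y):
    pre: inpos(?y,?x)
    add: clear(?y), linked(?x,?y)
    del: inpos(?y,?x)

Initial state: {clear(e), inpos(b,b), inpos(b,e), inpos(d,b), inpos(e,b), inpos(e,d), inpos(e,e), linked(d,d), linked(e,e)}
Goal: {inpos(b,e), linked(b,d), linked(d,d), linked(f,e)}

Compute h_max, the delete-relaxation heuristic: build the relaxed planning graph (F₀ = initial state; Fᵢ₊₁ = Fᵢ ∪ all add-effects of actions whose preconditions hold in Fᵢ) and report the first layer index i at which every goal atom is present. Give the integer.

F0 = init (9 atoms)
F1 = F0 ∪ {at(e,b), at(e,e), clear(b), clear(d), linked(b,b), linked(b,d), linked(b,e), linked(d,e), linked(e,b), ready(e)}  (19 atoms)
F2 = F1 ∪ {at(b,b), at(b,e), at(d,e), linked(f,e), ready(b), ready(d)}  (25 atoms)
goal ⊆ F2  ⇒  h_max = 2

2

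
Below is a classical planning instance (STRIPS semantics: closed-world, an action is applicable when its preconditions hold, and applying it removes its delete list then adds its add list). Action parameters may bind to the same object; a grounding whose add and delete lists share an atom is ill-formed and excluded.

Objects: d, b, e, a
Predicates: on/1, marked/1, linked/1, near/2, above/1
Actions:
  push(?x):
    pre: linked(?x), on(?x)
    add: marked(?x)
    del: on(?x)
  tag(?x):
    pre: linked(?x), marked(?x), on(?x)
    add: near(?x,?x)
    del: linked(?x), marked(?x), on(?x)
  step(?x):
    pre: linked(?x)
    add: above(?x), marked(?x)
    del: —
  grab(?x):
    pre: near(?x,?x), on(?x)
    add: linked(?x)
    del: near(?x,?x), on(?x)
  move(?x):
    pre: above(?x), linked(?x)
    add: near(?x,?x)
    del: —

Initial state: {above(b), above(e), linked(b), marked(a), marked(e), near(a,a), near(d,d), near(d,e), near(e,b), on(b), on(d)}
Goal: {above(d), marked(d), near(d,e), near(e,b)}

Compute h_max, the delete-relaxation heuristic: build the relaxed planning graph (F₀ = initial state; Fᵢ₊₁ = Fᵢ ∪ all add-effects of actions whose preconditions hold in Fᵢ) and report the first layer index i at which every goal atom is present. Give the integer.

F0 = init (11 atoms)
F1 = F0 ∪ {linked(d), marked(b), near(b,b)}  (14 atoms)
F2 = F1 ∪ {above(d), marked(d)}  (16 atoms)
goal ⊆ F2  ⇒  h_max = 2

2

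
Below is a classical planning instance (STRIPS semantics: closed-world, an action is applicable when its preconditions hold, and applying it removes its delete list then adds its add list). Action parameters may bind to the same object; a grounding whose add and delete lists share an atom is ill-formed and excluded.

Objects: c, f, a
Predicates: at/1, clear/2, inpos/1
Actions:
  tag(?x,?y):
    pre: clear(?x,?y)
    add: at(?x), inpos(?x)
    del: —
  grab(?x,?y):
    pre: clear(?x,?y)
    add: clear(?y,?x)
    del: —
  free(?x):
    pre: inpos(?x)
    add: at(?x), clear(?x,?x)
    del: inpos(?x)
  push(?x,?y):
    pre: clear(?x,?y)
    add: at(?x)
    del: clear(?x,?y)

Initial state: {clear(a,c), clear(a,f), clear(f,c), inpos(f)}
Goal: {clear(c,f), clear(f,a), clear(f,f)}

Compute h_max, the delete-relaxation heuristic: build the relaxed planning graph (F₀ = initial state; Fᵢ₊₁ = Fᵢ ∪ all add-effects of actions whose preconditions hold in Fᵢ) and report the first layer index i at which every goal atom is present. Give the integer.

1

F0 = init (4 atoms)
F1 = F0 ∪ {at(a), at(f), clear(c,a), clear(c,f), clear(f,a), clear(f,f), inpos(a)}  (11 atoms)
goal ⊆ F1  ⇒  h_max = 1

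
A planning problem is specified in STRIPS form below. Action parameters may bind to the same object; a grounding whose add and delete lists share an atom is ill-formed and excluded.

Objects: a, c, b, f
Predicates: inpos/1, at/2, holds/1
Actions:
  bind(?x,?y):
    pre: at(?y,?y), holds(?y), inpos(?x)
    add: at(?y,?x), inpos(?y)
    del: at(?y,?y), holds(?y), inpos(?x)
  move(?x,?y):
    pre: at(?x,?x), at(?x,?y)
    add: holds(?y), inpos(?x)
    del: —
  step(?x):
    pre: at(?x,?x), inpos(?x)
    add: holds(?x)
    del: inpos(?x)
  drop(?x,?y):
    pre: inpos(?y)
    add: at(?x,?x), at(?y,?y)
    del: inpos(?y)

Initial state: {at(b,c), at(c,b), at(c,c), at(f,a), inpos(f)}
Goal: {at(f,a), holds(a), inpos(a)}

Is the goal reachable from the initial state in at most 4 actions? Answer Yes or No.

Yes

1. drop(a,f)  →  {at(a,a), at(b,c), at(c,b), at(c,c), at(f,a), at(f,f)}
2. move(a,a)  →  {at(a,a), at(b,c), at(c,b), at(c,c), at(f,a), at(f,f), holds(a), inpos(a)}
optimal plan length = 2; 2 ≤ 4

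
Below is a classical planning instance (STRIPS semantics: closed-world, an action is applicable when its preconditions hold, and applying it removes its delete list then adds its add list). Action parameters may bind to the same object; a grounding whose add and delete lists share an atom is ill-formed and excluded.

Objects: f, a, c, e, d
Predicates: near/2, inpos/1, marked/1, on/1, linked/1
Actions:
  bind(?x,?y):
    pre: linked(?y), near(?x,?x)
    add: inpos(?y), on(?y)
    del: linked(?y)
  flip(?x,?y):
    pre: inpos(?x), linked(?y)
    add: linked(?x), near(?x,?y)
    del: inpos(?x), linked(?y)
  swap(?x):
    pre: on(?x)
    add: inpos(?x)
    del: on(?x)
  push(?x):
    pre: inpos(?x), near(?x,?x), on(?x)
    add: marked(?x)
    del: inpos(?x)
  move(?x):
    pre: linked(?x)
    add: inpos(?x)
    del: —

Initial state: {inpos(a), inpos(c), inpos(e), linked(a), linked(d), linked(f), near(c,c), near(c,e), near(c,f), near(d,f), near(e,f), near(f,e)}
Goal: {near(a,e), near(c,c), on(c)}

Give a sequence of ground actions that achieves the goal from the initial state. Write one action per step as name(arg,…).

1. flip(c,f)  →  {inpos(a), inpos(e), linked(a), linked(c), linked(d), near(c,c), near(c,e), near(c,f), near(d,f), near(e,f), near(f,e)}
2. bind(c,c)  →  {inpos(a), inpos(c), inpos(e), linked(a), linked(d), near(c,c), near(c,e), near(c,f), near(d,f), near(e,f), near(f,e), on(c)}
3. flip(e,a)  →  {inpos(a), inpos(c), linked(d), linked(e), near(c,c), near(c,e), near(c,f), near(d,f), near(e,a), near(e,f), near(f,e), on(c)}
4. flip(a,e)  →  {inpos(c), linked(a), linked(d), near(a,e), near(c,c), near(c,e), near(c,f), near(d,f), near(e,a), near(e,f), near(f,e), on(c)}

flip(c,f); bind(c,c); flip(e,a); flip(a,e)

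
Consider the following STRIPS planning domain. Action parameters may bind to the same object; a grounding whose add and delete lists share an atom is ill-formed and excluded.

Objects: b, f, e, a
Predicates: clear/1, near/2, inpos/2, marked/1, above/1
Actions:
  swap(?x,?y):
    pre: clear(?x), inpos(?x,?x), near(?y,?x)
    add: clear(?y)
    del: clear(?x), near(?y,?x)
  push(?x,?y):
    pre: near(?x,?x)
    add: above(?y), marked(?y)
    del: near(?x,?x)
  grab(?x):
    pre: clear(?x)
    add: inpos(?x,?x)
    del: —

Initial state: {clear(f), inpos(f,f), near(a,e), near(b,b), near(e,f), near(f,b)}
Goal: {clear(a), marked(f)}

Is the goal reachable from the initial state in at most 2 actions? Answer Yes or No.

No

1. swap(f,e)  →  {clear(e), inpos(f,f), near(a,e), near(b,b), near(f,b)}
2. push(b,f)  →  {above(f), clear(e), inpos(f,f), marked(f), near(a,e), near(f,b)}
3. grab(e)  →  {above(f), clear(e), inpos(e,e), inpos(f,f), marked(f), near(a,e), near(f,b)}
4. swap(e,a)  →  {above(f), clear(a), inpos(e,e), inpos(f,f), marked(f), near(f,b)}
optimal plan length = 4; 4 > 2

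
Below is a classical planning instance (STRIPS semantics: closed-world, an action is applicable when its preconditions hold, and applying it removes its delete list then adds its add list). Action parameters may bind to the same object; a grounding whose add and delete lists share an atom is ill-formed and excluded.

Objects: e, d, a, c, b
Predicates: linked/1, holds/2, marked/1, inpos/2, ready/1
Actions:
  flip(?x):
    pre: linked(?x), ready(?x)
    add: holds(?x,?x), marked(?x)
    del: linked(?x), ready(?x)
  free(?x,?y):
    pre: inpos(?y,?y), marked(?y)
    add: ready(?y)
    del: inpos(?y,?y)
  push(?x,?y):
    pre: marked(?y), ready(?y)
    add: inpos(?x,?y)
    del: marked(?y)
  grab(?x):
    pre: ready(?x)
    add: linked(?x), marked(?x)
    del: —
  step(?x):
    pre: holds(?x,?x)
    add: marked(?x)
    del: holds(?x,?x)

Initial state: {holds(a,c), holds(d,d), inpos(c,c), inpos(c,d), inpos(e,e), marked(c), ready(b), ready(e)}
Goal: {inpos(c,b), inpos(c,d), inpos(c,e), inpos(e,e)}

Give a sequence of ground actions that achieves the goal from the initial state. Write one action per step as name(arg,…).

grab(e); push(c,e); grab(b); push(c,b)

1. grab(e)  →  {holds(a,c), holds(d,d), inpos(c,c), inpos(c,d), inpos(e,e), linked(e), marked(c), marked(e), ready(b), ready(e)}
2. push(c,e)  →  {holds(a,c), holds(d,d), inpos(c,c), inpos(c,d), inpos(c,e), inpos(e,e), linked(e), marked(c), ready(b), ready(e)}
3. grab(b)  →  {holds(a,c), holds(d,d), inpos(c,c), inpos(c,d), inpos(c,e), inpos(e,e), linked(b), linked(e), marked(b), marked(c), ready(b), ready(e)}
4. push(c,b)  →  {holds(a,c), holds(d,d), inpos(c,b), inpos(c,c), inpos(c,d), inpos(c,e), inpos(e,e), linked(b), linked(e), marked(c), ready(b), ready(e)}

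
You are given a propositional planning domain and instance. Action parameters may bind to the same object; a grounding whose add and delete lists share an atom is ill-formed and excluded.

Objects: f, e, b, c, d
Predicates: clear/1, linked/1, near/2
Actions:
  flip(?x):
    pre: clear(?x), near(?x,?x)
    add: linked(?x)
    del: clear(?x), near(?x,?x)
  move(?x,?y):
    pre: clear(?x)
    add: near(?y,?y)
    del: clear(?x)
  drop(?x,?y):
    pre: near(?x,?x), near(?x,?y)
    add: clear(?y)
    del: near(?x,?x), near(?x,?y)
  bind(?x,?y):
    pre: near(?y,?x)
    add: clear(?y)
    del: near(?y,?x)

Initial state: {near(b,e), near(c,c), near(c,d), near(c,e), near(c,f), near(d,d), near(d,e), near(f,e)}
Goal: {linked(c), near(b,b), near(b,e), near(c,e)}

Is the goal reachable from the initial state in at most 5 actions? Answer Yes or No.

1. drop(d,e)  →  {clear(e), near(b,e), near(c,c), near(c,d), near(c,e), near(c,f), near(f,e)}
2. move(e,b)  →  {near(b,b), near(b,e), near(c,c), near(c,d), near(c,e), near(c,f), near(f,e)}
3. bind(f,c)  →  {clear(c), near(b,b), near(b,e), near(c,c), near(c,d), near(c,e), near(f,e)}
4. flip(c)  →  {linked(c), near(b,b), near(b,e), near(c,d), near(c,e), near(f,e)}
optimal plan length = 4; 4 ≤ 5

Yes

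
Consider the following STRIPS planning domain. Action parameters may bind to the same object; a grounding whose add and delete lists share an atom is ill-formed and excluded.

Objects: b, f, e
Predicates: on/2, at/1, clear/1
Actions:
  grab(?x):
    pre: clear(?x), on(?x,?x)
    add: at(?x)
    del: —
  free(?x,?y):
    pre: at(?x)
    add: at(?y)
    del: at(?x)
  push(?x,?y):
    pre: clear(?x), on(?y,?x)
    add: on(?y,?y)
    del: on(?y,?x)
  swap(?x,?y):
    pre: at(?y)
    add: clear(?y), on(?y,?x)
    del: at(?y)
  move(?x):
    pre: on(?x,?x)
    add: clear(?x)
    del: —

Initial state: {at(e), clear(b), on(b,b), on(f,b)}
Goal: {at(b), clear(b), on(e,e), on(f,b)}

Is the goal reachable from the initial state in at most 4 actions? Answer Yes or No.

1. grab(b)  →  {at(b), at(e), clear(b), on(b,b), on(f,b)}
2. swap(e,e)  →  {at(b), clear(b), clear(e), on(b,b), on(e,e), on(f,b)}
optimal plan length = 2; 2 ≤ 4

Yes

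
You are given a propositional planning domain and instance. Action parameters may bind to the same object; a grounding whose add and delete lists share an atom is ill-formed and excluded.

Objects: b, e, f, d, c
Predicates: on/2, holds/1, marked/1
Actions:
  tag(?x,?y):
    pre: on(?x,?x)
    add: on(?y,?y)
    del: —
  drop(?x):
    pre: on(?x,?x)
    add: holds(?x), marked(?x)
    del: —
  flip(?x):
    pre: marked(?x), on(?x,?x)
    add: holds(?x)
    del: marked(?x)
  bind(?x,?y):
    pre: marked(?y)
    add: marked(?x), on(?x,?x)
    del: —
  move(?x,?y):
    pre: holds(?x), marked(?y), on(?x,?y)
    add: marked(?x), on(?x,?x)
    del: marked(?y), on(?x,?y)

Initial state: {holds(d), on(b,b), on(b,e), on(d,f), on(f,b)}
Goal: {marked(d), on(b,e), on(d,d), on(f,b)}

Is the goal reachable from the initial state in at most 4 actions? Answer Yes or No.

Yes

1. tag(b,d)  →  {holds(d), on(b,b), on(b,e), on(d,d), on(d,f), on(f,b)}
2. drop(d)  →  {holds(d), marked(d), on(b,b), on(b,e), on(d,d), on(d,f), on(f,b)}
optimal plan length = 2; 2 ≤ 4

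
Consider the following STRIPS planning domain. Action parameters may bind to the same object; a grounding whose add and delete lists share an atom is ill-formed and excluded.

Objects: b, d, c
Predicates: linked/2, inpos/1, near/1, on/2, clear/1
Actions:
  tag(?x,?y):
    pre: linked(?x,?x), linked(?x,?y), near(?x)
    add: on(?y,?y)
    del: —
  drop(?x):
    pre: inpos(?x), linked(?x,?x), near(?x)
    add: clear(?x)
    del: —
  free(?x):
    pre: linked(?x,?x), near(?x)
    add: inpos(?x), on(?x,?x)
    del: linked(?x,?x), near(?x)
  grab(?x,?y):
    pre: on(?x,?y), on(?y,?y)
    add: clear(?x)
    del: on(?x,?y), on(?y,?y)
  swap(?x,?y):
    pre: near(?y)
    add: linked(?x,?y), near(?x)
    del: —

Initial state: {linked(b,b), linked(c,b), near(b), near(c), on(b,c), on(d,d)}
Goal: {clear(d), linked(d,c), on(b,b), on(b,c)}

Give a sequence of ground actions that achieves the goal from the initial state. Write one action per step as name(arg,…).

1. tag(b,b)  →  {linked(b,b), linked(c,b), near(b), near(c), on(b,b), on(b,c), on(d,d)}
2. grab(d,d)  →  {clear(d), linked(b,b), linked(c,b), near(b), near(c), on(b,b), on(b,c)}
3. swap(d,c)  →  {clear(d), linked(b,b), linked(c,b), linked(d,c), near(b), near(c), near(d), on(b,b), on(b,c)}

tag(b,b); grab(d,d); swap(d,c)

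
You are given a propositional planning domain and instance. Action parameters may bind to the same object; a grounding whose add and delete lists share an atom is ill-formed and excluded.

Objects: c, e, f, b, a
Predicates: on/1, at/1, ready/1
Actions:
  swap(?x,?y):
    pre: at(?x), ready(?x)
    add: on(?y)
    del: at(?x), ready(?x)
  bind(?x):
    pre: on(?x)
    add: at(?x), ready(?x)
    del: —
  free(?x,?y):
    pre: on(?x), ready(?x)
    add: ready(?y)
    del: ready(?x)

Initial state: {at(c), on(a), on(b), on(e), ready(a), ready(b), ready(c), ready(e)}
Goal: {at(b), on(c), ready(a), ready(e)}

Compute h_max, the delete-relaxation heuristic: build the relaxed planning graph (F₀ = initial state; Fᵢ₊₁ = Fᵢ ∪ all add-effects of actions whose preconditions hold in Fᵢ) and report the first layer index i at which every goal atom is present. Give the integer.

F0 = init (8 atoms)
F1 = F0 ∪ {at(a), at(b), at(e), on(c), on(f), ready(f)}  (14 atoms)
goal ⊆ F1  ⇒  h_max = 1

1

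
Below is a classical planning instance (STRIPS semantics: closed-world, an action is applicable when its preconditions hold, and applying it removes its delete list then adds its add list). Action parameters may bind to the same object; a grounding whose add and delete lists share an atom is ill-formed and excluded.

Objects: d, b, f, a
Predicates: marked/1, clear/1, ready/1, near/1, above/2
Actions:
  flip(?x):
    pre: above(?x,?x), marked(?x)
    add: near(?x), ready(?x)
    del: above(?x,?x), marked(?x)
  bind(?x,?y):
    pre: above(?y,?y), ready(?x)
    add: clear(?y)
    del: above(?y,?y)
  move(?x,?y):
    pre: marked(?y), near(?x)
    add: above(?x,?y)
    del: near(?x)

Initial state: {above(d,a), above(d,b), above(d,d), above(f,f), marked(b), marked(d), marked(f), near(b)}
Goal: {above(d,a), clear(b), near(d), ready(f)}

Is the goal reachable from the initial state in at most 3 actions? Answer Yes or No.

1. flip(d)  →  {above(d,a), above(d,b), above(f,f), marked(b), marked(f), near(b), near(d), ready(d)}
2. flip(f)  →  {above(d,a), above(d,b), marked(b), near(b), near(d), near(f), ready(d), ready(f)}
3. move(b,b)  →  {above(b,b), above(d,a), above(d,b), marked(b), near(d), near(f), ready(d), ready(f)}
4. bind(d,b)  →  {above(d,a), above(d,b), clear(b), marked(b), near(d), near(f), ready(d), ready(f)}
optimal plan length = 4; 4 > 3

No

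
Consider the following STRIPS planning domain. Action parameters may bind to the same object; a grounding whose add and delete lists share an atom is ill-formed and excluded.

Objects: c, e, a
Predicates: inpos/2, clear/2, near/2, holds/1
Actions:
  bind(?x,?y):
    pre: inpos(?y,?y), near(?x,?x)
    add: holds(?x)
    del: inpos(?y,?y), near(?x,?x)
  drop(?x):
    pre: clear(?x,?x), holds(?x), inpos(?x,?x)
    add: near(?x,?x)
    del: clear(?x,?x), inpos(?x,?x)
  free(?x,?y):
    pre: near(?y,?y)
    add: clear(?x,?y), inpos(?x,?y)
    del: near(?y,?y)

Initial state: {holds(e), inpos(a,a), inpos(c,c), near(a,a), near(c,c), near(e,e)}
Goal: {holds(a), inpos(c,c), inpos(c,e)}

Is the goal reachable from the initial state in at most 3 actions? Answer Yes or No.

Yes

1. bind(a,a)  →  {holds(a), holds(e), inpos(c,c), near(c,c), near(e,e)}
2. free(c,e)  →  {clear(c,e), holds(a), holds(e), inpos(c,c), inpos(c,e), near(c,c)}
optimal plan length = 2; 2 ≤ 3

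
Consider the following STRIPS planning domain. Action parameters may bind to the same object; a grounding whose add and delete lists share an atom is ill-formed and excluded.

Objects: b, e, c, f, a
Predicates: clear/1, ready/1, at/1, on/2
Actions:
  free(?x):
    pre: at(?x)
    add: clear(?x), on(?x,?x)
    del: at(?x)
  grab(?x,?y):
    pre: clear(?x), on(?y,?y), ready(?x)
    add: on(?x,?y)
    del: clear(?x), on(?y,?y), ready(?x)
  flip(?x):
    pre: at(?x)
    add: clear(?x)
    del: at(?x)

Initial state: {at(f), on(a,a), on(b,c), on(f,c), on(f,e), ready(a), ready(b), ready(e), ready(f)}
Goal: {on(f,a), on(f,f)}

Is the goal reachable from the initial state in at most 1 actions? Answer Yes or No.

1. free(f)  →  {clear(f), on(a,a), on(b,c), on(f,c), on(f,e), on(f,f), ready(a), ready(b), ready(e), ready(f)}
2. grab(f,a)  →  {on(b,c), on(f,a), on(f,c), on(f,e), on(f,f), ready(a), ready(b), ready(e)}
optimal plan length = 2; 2 > 1

No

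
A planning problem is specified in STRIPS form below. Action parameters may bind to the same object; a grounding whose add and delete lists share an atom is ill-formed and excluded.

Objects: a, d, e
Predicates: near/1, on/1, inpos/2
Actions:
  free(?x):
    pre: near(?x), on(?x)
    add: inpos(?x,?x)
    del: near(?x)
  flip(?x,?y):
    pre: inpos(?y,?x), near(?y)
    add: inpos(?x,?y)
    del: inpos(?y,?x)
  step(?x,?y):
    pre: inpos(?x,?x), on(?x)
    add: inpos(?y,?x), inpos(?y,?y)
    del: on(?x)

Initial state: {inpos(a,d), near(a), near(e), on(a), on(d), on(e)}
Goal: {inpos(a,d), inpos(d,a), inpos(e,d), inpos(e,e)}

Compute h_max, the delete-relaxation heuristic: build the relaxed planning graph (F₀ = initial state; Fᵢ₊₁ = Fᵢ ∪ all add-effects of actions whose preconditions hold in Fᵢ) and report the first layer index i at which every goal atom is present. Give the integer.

F0 = init (6 atoms)
F1 = F0 ∪ {inpos(a,a), inpos(d,a), inpos(e,e)}  (9 atoms)
F2 = F1 ∪ {inpos(a,e), inpos(d,d), inpos(d,e), inpos(e,a)}  (13 atoms)
F3 = F2 ∪ {inpos(e,d)}  (14 atoms)
goal ⊆ F3  ⇒  h_max = 3

3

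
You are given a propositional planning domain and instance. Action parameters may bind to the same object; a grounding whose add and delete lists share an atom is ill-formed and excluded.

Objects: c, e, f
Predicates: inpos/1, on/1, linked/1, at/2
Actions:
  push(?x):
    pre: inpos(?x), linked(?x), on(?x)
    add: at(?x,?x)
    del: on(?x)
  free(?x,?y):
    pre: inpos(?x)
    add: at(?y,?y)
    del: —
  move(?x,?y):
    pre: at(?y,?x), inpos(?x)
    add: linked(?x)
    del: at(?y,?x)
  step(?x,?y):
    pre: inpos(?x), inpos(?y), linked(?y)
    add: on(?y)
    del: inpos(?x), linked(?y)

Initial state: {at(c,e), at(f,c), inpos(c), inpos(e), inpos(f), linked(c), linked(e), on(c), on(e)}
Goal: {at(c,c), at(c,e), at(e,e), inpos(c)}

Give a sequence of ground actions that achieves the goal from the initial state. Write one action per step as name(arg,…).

1. push(c)  →  {at(c,c), at(c,e), at(f,c), inpos(c), inpos(e), inpos(f), linked(c), linked(e), on(e)}
2. push(e)  →  {at(c,c), at(c,e), at(e,e), at(f,c), inpos(c), inpos(e), inpos(f), linked(c), linked(e)}

push(c); push(e)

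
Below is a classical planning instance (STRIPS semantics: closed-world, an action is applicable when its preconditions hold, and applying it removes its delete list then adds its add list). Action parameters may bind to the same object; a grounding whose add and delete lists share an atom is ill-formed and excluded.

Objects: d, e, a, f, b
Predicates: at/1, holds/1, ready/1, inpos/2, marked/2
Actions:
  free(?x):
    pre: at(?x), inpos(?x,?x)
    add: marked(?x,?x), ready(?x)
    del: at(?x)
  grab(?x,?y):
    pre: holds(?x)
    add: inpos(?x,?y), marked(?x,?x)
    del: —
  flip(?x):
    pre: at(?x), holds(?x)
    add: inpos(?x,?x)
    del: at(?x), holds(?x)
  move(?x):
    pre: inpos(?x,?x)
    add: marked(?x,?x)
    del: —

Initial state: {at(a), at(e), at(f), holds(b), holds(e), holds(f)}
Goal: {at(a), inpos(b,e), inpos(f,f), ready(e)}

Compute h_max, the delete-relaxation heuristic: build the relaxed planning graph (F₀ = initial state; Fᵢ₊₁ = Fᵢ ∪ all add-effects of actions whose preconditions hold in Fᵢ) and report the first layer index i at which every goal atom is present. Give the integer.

2

F0 = init (6 atoms)
F1 = F0 ∪ {inpos(b,a), inpos(b,b), inpos(b,d), inpos(b,e), inpos(b,f), inpos(e,a), inpos(e,b), inpos(e,d), inpos(e,e), inpos(e,f), inpos(f,a), inpos(f,b), inpos(f,d), inpos(f,e), inpos(f,f), marked(b,b), marked(e,e), marked(f,f)}  (24 atoms)
F2 = F1 ∪ {ready(e), ready(f)}  (26 atoms)
goal ⊆ F2  ⇒  h_max = 2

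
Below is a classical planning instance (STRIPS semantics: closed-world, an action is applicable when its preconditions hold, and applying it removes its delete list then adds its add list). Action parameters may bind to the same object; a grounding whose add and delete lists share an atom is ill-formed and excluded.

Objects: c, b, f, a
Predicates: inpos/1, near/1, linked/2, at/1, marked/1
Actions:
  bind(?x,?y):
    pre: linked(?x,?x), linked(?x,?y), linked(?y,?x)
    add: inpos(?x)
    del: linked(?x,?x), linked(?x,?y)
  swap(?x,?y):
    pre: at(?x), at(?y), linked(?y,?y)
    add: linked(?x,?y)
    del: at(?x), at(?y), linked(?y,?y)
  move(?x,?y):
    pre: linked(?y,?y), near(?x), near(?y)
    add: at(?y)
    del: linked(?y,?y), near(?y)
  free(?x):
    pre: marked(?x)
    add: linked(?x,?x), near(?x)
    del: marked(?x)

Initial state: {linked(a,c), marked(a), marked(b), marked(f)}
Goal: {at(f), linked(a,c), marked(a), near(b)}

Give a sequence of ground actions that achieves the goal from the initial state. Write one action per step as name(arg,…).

1. free(b)  →  {linked(a,c), linked(b,b), marked(a), marked(f), near(b)}
2. free(f)  →  {linked(a,c), linked(b,b), linked(f,f), marked(a), near(b), near(f)}
3. move(b,f)  →  {at(f), linked(a,c), linked(b,b), marked(a), near(b)}

free(b); free(f); move(b,f)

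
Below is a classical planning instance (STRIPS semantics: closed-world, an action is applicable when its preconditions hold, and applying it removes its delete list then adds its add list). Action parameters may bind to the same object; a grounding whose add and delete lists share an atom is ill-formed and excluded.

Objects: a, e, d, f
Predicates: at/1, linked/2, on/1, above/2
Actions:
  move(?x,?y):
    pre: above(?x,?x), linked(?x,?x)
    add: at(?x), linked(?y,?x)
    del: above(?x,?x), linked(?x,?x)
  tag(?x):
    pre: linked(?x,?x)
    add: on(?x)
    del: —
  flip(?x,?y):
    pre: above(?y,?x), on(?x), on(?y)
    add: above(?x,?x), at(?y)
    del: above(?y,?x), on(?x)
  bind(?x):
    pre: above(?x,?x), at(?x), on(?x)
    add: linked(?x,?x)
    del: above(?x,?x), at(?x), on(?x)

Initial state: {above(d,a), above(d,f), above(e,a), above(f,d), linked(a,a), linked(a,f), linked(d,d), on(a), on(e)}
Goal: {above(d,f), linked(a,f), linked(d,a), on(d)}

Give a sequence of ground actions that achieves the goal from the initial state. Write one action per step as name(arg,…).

tag(d); flip(a,e); move(a,d)

1. tag(d)  →  {above(d,a), above(d,f), above(e,a), above(f,d), linked(a,a), linked(a,f), linked(d,d), on(a), on(d), on(e)}
2. flip(a,e)  →  {above(a,a), above(d,a), above(d,f), above(f,d), at(e), linked(a,a), linked(a,f), linked(d,d), on(d), on(e)}
3. move(a,d)  →  {above(d,a), above(d,f), above(f,d), at(a), at(e), linked(a,f), linked(d,a), linked(d,d), on(d), on(e)}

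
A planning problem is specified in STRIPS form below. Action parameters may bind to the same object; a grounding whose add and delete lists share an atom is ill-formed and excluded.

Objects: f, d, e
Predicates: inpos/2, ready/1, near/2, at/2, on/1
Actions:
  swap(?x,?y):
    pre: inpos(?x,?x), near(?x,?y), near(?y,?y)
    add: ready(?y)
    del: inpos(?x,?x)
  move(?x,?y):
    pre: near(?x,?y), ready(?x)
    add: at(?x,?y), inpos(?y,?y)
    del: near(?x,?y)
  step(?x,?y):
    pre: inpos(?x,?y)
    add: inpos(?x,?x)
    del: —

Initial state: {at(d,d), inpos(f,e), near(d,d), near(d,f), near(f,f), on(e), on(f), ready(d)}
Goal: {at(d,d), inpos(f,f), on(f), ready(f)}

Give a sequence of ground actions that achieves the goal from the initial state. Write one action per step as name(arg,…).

1. move(d,f)  →  {at(d,d), at(d,f), inpos(f,e), inpos(f,f), near(d,d), near(f,f), on(e), on(f), ready(d)}
2. swap(f,f)  →  {at(d,d), at(d,f), inpos(f,e), near(d,d), near(f,f), on(e), on(f), ready(d), ready(f)}
3. move(f,f)  →  {at(d,d), at(d,f), at(f,f), inpos(f,e), inpos(f,f), near(d,d), on(e), on(f), ready(d), ready(f)}

move(d,f); swap(f,f); move(f,f)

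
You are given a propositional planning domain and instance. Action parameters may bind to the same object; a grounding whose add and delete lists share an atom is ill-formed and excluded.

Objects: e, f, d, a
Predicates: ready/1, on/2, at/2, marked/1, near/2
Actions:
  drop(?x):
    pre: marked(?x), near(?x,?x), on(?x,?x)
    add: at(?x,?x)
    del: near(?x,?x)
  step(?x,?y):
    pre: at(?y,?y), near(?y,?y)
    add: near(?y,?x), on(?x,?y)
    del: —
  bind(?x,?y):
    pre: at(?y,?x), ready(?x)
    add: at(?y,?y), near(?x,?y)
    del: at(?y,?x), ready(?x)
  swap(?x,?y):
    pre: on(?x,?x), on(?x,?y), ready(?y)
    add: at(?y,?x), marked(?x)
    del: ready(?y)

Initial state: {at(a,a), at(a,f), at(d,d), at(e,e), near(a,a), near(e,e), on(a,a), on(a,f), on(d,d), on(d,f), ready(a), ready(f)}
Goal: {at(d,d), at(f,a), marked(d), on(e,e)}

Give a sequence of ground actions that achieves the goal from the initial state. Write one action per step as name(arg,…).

step(e,e); step(d,a); swap(d,a); swap(a,f)

1. step(e,e)  →  {at(a,a), at(a,f), at(d,d), at(e,e), near(a,a), near(e,e), on(a,a), on(a,f), on(d,d), on(d,f), on(e,e), ready(a), ready(f)}
2. step(d,a)  →  {at(a,a), at(a,f), at(d,d), at(e,e), near(a,a), near(a,d), near(e,e), on(a,a), on(a,f), on(d,a), on(d,d), on(d,f), on(e,e), ready(a), ready(f)}
3. swap(d,a)  →  {at(a,a), at(a,d), at(a,f), at(d,d), at(e,e), marked(d), near(a,a), near(a,d), near(e,e), on(a,a), on(a,f), on(d,a), on(d,d), on(d,f), on(e,e), ready(f)}
4. swap(a,f)  →  {at(a,a), at(a,d), at(a,f), at(d,d), at(e,e), at(f,a), marked(a), marked(d), near(a,a), near(a,d), near(e,e), on(a,a), on(a,f), on(d,a), on(d,d), on(d,f), on(e,e)}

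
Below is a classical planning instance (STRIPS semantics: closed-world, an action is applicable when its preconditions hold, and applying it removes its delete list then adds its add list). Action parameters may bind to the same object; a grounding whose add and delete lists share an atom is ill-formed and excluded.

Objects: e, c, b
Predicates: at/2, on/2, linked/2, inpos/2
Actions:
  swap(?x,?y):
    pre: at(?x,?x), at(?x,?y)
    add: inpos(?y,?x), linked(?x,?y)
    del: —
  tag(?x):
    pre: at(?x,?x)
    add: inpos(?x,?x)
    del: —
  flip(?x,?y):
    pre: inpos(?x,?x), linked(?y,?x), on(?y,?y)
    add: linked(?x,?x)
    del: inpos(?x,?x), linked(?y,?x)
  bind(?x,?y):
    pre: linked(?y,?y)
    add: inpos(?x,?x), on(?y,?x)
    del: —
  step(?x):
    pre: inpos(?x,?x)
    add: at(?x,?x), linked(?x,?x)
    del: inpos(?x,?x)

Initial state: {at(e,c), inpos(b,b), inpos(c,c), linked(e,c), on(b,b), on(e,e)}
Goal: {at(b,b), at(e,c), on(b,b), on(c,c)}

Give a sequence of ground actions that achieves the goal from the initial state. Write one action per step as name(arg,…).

flip(c,e); bind(c,c); step(b)

1. flip(c,e)  →  {at(e,c), inpos(b,b), linked(c,c), on(b,b), on(e,e)}
2. bind(c,c)  →  {at(e,c), inpos(b,b), inpos(c,c), linked(c,c), on(b,b), on(c,c), on(e,e)}
3. step(b)  →  {at(b,b), at(e,c), inpos(c,c), linked(b,b), linked(c,c), on(b,b), on(c,c), on(e,e)}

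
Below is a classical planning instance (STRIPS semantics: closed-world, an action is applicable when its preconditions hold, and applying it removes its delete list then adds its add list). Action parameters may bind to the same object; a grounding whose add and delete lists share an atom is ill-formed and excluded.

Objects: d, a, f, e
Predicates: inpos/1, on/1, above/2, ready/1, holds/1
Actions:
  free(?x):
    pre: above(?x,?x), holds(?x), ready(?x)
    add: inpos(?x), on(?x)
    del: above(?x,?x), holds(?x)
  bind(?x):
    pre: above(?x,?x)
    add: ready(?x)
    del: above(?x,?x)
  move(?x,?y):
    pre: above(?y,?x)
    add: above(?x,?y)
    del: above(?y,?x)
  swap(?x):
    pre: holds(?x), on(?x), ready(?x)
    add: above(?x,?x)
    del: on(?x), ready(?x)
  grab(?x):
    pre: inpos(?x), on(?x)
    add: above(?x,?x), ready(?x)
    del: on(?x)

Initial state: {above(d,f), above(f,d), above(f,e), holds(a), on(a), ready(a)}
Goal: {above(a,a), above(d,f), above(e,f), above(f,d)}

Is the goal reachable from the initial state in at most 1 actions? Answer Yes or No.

No

1. move(e,f)  →  {above(d,f), above(e,f), above(f,d), holds(a), on(a), ready(a)}
2. swap(a)  →  {above(a,a), above(d,f), above(e,f), above(f,d), holds(a)}
optimal plan length = 2; 2 > 1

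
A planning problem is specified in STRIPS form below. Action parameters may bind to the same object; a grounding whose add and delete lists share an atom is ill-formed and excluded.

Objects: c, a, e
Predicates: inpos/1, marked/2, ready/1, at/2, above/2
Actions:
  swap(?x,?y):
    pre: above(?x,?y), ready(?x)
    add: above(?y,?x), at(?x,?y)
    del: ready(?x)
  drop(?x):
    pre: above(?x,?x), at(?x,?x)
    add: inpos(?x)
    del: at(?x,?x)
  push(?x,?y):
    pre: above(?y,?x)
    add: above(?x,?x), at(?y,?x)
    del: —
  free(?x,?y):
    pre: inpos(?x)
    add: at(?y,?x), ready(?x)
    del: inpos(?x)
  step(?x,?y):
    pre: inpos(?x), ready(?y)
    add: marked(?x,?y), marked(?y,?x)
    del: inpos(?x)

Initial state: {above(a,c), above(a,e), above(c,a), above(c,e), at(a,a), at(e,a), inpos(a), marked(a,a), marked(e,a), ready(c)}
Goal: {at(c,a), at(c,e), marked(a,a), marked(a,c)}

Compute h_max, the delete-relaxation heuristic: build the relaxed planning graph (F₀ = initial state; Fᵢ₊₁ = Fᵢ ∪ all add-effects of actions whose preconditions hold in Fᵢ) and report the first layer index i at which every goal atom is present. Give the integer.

F0 = init (10 atoms)
F1 = F0 ∪ {above(a,a), above(c,c), above(e,c), above(e,e), at(a,c), at(a,e), at(c,a), at(c,e), marked(a,c), marked(c,a), ready(a)}  (21 atoms)
goal ⊆ F1  ⇒  h_max = 1

1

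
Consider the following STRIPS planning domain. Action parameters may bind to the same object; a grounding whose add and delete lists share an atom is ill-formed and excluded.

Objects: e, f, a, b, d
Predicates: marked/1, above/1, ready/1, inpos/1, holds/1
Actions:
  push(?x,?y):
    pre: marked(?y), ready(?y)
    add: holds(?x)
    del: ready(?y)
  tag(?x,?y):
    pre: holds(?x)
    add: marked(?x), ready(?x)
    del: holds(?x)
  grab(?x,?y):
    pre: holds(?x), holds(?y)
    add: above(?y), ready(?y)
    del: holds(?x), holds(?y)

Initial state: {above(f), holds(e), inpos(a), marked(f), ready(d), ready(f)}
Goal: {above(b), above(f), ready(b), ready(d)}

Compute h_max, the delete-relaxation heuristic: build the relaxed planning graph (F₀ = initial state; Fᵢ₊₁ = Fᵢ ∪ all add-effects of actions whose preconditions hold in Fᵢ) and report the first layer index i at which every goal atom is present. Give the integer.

F0 = init (6 atoms)
F1 = F0 ∪ {above(e), holds(a), holds(b), holds(d), holds(f), marked(e), ready(e)}  (13 atoms)
F2 = F1 ∪ {above(a), above(b), above(d), marked(a), marked(b), marked(d), ready(a), ready(b)}  (21 atoms)
goal ⊆ F2  ⇒  h_max = 2

2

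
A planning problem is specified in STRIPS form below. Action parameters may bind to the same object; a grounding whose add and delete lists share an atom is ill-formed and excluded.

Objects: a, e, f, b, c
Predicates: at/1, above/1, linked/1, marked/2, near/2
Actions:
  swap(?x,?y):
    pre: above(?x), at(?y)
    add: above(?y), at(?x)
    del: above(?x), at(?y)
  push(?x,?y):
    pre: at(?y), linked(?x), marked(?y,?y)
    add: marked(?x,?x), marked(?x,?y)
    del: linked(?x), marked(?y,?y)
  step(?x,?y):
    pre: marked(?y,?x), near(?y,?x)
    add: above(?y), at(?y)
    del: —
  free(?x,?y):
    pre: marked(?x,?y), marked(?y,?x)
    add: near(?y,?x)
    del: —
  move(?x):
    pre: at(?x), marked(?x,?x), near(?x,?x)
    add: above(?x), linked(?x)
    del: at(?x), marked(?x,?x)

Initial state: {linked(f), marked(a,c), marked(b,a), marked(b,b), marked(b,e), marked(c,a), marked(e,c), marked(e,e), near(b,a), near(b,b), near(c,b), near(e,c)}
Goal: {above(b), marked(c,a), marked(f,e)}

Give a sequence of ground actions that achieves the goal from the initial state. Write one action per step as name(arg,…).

step(a,b); step(c,e); push(f,e)

1. step(a,b)  →  {above(b), at(b), linked(f), marked(a,c), marked(b,a), marked(b,b), marked(b,e), marked(c,a), marked(e,c), marked(e,e), near(b,a), near(b,b), near(c,b), near(e,c)}
2. step(c,e)  →  {above(b), above(e), at(b), at(e), linked(f), marked(a,c), marked(b,a), marked(b,b), marked(b,e), marked(c,a), marked(e,c), marked(e,e), near(b,a), near(b,b), near(c,b), near(e,c)}
3. push(f,e)  →  {above(b), above(e), at(b), at(e), marked(a,c), marked(b,a), marked(b,b), marked(b,e), marked(c,a), marked(e,c), marked(f,e), marked(f,f), near(b,a), near(b,b), near(c,b), near(e,c)}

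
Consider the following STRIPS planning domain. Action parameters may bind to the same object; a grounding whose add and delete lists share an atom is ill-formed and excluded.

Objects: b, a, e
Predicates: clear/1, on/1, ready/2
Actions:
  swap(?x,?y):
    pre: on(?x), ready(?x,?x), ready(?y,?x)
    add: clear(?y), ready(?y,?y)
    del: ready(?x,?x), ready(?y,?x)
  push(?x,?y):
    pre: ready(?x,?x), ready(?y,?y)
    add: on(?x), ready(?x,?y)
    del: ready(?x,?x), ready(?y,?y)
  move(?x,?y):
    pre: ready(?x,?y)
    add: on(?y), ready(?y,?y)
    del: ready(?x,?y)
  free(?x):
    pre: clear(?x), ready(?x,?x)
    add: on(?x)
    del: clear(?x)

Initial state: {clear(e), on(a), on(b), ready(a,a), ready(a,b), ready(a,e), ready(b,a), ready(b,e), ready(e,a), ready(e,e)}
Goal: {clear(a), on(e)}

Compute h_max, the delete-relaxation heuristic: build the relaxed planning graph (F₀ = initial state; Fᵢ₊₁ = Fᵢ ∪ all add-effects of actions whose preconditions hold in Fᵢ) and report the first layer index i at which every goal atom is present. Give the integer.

F0 = init (10 atoms)
F1 = F0 ∪ {clear(b), on(e), ready(b,b)}  (13 atoms)
F2 = F1 ∪ {clear(a), ready(e,b)}  (15 atoms)
goal ⊆ F2  ⇒  h_max = 2

2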